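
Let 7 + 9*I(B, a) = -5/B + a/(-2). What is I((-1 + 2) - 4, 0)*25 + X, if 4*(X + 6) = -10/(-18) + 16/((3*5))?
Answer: -11021/540 ≈ -20.409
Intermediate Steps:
X = -1007/180 (X = -6 + (-10/(-18) + 16/((3*5)))/4 = -6 + (-10*(-1/18) + 16/15)/4 = -6 + (5/9 + 16*(1/15))/4 = -6 + (5/9 + 16/15)/4 = -6 + (¼)*(73/45) = -6 + 73/180 = -1007/180 ≈ -5.5944)
I(B, a) = -7/9 - 5/(9*B) - a/18 (I(B, a) = -7/9 + (-5/B + a/(-2))/9 = -7/9 + (-5/B + a*(-½))/9 = -7/9 + (-5/B - a/2)/9 = -7/9 + (-5/(9*B) - a/18) = -7/9 - 5/(9*B) - a/18)
I((-1 + 2) - 4, 0)*25 + X = ((-10 - ((-1 + 2) - 4)*(14 + 0))/(18*((-1 + 2) - 4)))*25 - 1007/180 = ((-10 - 1*(1 - 4)*14)/(18*(1 - 4)))*25 - 1007/180 = ((1/18)*(-10 - 1*(-3)*14)/(-3))*25 - 1007/180 = ((1/18)*(-⅓)*(-10 + 42))*25 - 1007/180 = ((1/18)*(-⅓)*32)*25 - 1007/180 = -16/27*25 - 1007/180 = -400/27 - 1007/180 = -11021/540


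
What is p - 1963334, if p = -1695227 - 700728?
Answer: -4359289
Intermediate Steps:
p = -2395955
p - 1963334 = -2395955 - 1963334 = -4359289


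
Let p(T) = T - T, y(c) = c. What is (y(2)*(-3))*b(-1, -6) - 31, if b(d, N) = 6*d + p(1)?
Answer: 5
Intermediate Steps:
p(T) = 0
b(d, N) = 6*d (b(d, N) = 6*d + 0 = 6*d)
(y(2)*(-3))*b(-1, -6) - 31 = (2*(-3))*(6*(-1)) - 31 = -6*(-6) - 31 = 36 - 31 = 5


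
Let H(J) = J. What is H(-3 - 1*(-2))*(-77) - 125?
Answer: -48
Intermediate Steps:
H(-3 - 1*(-2))*(-77) - 125 = (-3 - 1*(-2))*(-77) - 125 = (-3 + 2)*(-77) - 125 = -1*(-77) - 125 = 77 - 125 = -48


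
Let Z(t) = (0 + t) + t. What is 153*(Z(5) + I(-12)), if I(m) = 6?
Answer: 2448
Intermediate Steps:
Z(t) = 2*t (Z(t) = t + t = 2*t)
153*(Z(5) + I(-12)) = 153*(2*5 + 6) = 153*(10 + 6) = 153*16 = 2448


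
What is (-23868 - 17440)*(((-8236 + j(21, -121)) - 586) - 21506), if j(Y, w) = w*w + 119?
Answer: 643082944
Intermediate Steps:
j(Y, w) = 119 + w² (j(Y, w) = w² + 119 = 119 + w²)
(-23868 - 17440)*(((-8236 + j(21, -121)) - 586) - 21506) = (-23868 - 17440)*(((-8236 + (119 + (-121)²)) - 586) - 21506) = -41308*(((-8236 + (119 + 14641)) - 586) - 21506) = -41308*(((-8236 + 14760) - 586) - 21506) = -41308*((6524 - 586) - 21506) = -41308*(5938 - 21506) = -41308*(-15568) = 643082944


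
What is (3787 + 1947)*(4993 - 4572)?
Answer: 2414014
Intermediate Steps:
(3787 + 1947)*(4993 - 4572) = 5734*421 = 2414014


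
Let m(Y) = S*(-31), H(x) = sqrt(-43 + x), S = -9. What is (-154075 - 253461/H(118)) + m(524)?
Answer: -153796 - 84487*sqrt(3)/5 ≈ -1.8306e+5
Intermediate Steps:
m(Y) = 279 (m(Y) = -9*(-31) = 279)
(-154075 - 253461/H(118)) + m(524) = (-154075 - 253461/sqrt(-43 + 118)) + 279 = (-154075 - 253461*sqrt(3)/15) + 279 = (-154075 - 84487*sqrt(3)/5) + 279 = -153796 - 84487*sqrt(3)/5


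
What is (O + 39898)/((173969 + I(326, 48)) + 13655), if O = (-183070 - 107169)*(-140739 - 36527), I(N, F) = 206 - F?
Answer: 8574924412/31297 ≈ 2.7399e+5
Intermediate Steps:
O = 51449506574 (O = -290239*(-177266) = 51449506574)
(O + 39898)/((173969 + I(326, 48)) + 13655) = (51449506574 + 39898)/((173969 + (206 - 1*48)) + 13655) = 51449546472/((173969 + (206 - 48)) + 13655) = 51449546472/((173969 + 158) + 13655) = 51449546472/(174127 + 13655) = 51449546472/187782 = 51449546472*(1/187782) = 8574924412/31297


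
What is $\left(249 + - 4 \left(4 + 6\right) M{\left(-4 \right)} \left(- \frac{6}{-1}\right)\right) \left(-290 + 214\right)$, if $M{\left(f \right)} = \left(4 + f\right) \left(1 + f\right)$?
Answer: $-18924$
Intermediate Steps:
$M{\left(f \right)} = \left(1 + f\right) \left(4 + f\right)$
$\left(249 + - 4 \left(4 + 6\right) M{\left(-4 \right)} \left(- \frac{6}{-1}\right)\right) \left(-290 + 214\right) = \left(249 + - 4 \left(4 + 6\right) \left(4 + \left(-4\right)^{2} + 5 \left(-4\right)\right) \left(- \frac{6}{-1}\right)\right) \left(-290 + 214\right) = \left(249 + \left(-4\right) 10 \left(4 + 16 - 20\right) \left(\left(-6\right) \left(-1\right)\right)\right) \left(-76\right) = \left(249 + \left(-40\right) 0 \cdot 6\right) \left(-76\right) = \left(249 + 0 \cdot 6\right) \left(-76\right) = \left(249 + 0\right) \left(-76\right) = 249 \left(-76\right) = -18924$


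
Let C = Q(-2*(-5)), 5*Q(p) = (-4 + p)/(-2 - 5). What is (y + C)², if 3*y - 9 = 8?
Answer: 332929/11025 ≈ 30.198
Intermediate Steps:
y = 17/3 (y = 3 + (⅓)*8 = 3 + 8/3 = 17/3 ≈ 5.6667)
Q(p) = 4/35 - p/35 (Q(p) = ((-4 + p)/(-2 - 5))/5 = ((-4 + p)/(-7))/5 = ((-4 + p)*(-⅐))/5 = (4/7 - p/7)/5 = 4/35 - p/35)
C = -6/35 (C = 4/35 - (-2)*(-5)/35 = 4/35 - 1/35*10 = 4/35 - 2/7 = -6/35 ≈ -0.17143)
(y + C)² = (17/3 - 6/35)² = (577/105)² = 332929/11025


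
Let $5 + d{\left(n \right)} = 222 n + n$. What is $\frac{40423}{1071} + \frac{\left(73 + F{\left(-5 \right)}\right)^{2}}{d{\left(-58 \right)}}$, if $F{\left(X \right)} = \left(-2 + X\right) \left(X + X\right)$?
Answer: $\frac{167044106}{4619223} \approx 36.163$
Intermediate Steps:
$F{\left(X \right)} = 2 X \left(-2 + X\right)$ ($F{\left(X \right)} = \left(-2 + X\right) 2 X = 2 X \left(-2 + X\right)$)
$d{\left(n \right)} = -5 + 223 n$ ($d{\left(n \right)} = -5 + \left(222 n + n\right) = -5 + 223 n$)
$\frac{40423}{1071} + \frac{\left(73 + F{\left(-5 \right)}\right)^{2}}{d{\left(-58 \right)}} = \frac{40423}{1071} + \frac{\left(73 + 2 \left(-5\right) \left(-2 - 5\right)\right)^{2}}{-5 + 223 \left(-58\right)} = 40423 \cdot \frac{1}{1071} + \frac{\left(73 + 2 \left(-5\right) \left(-7\right)\right)^{2}}{-5 - 12934} = \frac{40423}{1071} + \frac{\left(73 + 70\right)^{2}}{-12939} = \frac{40423}{1071} + 143^{2} \left(- \frac{1}{12939}\right) = \frac{40423}{1071} + 20449 \left(- \frac{1}{12939}\right) = \frac{40423}{1071} - \frac{20449}{12939} = \frac{167044106}{4619223}$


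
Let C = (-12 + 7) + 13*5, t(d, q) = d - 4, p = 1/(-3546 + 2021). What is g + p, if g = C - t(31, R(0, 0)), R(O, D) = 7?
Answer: 50324/1525 ≈ 32.999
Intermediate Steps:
p = -1/1525 (p = 1/(-1525) = -1/1525 ≈ -0.00065574)
t(d, q) = -4 + d
C = 60 (C = -5 + 65 = 60)
g = 33 (g = 60 - (-4 + 31) = 60 - 1*27 = 60 - 27 = 33)
g + p = 33 - 1/1525 = 50324/1525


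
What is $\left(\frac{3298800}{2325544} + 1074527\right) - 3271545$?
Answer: $- \frac{638657341124}{290693} \approx -2.197 \cdot 10^{6}$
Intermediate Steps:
$\left(\frac{3298800}{2325544} + 1074527\right) - 3271545 = \left(3298800 \cdot \frac{1}{2325544} + 1074527\right) - 3271545 = \left(\frac{412350}{290693} + 1074527\right) - 3271545 = \frac{312357889561}{290693} - 3271545 = - \frac{638657341124}{290693}$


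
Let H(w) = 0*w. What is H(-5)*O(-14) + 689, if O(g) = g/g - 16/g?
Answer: 689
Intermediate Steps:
H(w) = 0
O(g) = 1 - 16/g
H(-5)*O(-14) + 689 = 0*((-16 - 14)/(-14)) + 689 = 0*(-1/14*(-30)) + 689 = 0*(15/7) + 689 = 0 + 689 = 689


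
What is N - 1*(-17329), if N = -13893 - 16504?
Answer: -13068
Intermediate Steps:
N = -30397
N - 1*(-17329) = -30397 - 1*(-17329) = -30397 + 17329 = -13068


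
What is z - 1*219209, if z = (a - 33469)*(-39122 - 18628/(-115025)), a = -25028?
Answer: 263210666703509/115025 ≈ 2.2883e+9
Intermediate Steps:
z = 263235881218734/115025 (z = (-25028 - 33469)*(-39122 - 18628/(-115025)) = -58497*(-39122 - 18628*(-1/115025)) = -58497*(-39122 + 18628/115025) = -58497*(-4499989422/115025) = 263235881218734/115025 ≈ 2.2885e+9)
z - 1*219209 = 263235881218734/115025 - 1*219209 = 263235881218734/115025 - 219209 = 263210666703509/115025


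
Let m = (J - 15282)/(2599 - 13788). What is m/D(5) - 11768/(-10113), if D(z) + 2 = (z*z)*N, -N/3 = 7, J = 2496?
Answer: 69261919286/59632346139 ≈ 1.1615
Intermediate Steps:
N = -21 (N = -3*7 = -21)
m = 12786/11189 (m = (2496 - 15282)/(2599 - 13788) = -12786/(-11189) = -12786*(-1/11189) = 12786/11189 ≈ 1.1427)
D(z) = -2 - 21*z² (D(z) = -2 + (z*z)*(-21) = -2 + z²*(-21) = -2 - 21*z²)
m/D(5) - 11768/(-10113) = 12786/(11189*(-2 - 21*5²)) - 11768/(-10113) = 12786/(11189*(-2 - 21*25)) - 11768*(-1/10113) = 12786/(11189*(-2 - 525)) + 11768/10113 = (12786/11189)/(-527) + 11768/10113 = (12786/11189)*(-1/527) + 11768/10113 = -12786/5896603 + 11768/10113 = 69261919286/59632346139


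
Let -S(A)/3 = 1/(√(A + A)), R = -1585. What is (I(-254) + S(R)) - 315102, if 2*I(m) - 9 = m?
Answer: -630449/2 + 3*I*√3170/3170 ≈ -3.1522e+5 + 0.053283*I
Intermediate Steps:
S(A) = -3*√2/(2*√A) (S(A) = -3/√(A + A) = -3*√2/(2*√A))
I(m) = 9/2 + m/2
(I(-254) + S(R)) - 315102 = ((9/2 + (½)*(-254)) - 3*√2/(2*√(-1585))) - 315102 = ((9/2 - 127) - 3*√2*(-I*√1585/1585)/2) - 315102 = (-245/2 + 3*I*√3170/3170) - 315102 = -630449/2 + 3*I*√3170/3170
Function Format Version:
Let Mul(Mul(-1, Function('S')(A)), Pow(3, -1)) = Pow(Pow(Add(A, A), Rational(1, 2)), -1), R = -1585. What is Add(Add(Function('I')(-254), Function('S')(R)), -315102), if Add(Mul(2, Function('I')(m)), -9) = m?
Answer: Add(Rational(-630449, 2), Mul(Rational(3, 3170), I, Pow(3170, Rational(1, 2)))) ≈ Add(-3.1522e+5, Mul(0.053283, I))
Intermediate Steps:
Function('S')(A) = Mul(Rational(-3, 2), Pow(2, Rational(1, 2)), Pow(A, Rational(-1, 2))) (Function('S')(A) = Mul(-3, Pow(Pow(Add(A, A), Rational(1, 2)), -1)) = Mul(-3, Pow(Pow(Mul(2, A), Rational(1, 2)), -1)) = Mul(-3, Pow(Mul(Pow(2, Rational(1, 2)), Pow(A, Rational(1, 2))), -1)) = Mul(-3, Mul(Rational(1, 2), Pow(2, Rational(1, 2)), Pow(A, Rational(-1, 2)))) = Mul(Rational(-3, 2), Pow(2, Rational(1, 2)), Pow(A, Rational(-1, 2))))
Function('I')(m) = Add(Rational(9, 2), Mul(Rational(1, 2), m))
Add(Add(Function('I')(-254), Function('S')(R)), -315102) = Add(Add(Add(Rational(9, 2), Mul(Rational(1, 2), -254)), Mul(Rational(-3, 2), Pow(2, Rational(1, 2)), Pow(-1585, Rational(-1, 2)))), -315102) = Add(Add(Add(Rational(9, 2), -127), Mul(Rational(-3, 2), Pow(2, Rational(1, 2)), Mul(Rational(-1, 1585), I, Pow(1585, Rational(1, 2))))), -315102) = Add(Add(Rational(-245, 2), Mul(Rational(3, 3170), I, Pow(3170, Rational(1, 2)))), -315102) = Add(Rational(-630449, 2), Mul(Rational(3, 3170), I, Pow(3170, Rational(1, 2))))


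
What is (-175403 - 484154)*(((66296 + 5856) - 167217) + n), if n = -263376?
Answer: 236412270637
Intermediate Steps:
(-175403 - 484154)*(((66296 + 5856) - 167217) + n) = (-175403 - 484154)*(((66296 + 5856) - 167217) - 263376) = -659557*((72152 - 167217) - 263376) = -659557*(-95065 - 263376) = -659557*(-358441) = 236412270637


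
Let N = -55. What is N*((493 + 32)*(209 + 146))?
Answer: -10250625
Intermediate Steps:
N*((493 + 32)*(209 + 146)) = -55*(493 + 32)*(209 + 146) = -28875*355 = -55*186375 = -10250625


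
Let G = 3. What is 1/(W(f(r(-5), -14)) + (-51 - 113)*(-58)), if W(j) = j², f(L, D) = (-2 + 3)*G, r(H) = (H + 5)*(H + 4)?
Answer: 1/9521 ≈ 0.00010503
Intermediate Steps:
r(H) = (4 + H)*(5 + H) (r(H) = (5 + H)*(4 + H) = (4 + H)*(5 + H))
f(L, D) = 3 (f(L, D) = (-2 + 3)*3 = 1*3 = 3)
1/(W(f(r(-5), -14)) + (-51 - 113)*(-58)) = 1/(3² + (-51 - 113)*(-58)) = 1/(9 - 164*(-58)) = 1/(9 + 9512) = 1/9521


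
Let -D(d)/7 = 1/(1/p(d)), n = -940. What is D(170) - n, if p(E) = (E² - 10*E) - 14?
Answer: -189362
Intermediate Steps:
p(E) = -14 + E² - 10*E
D(d) = 98 - 7*d² + 70*d (D(d) = -(-98 - 70*d + 7*d²) = -7*(-14 + d² - 10*d) = 98 - 7*d² + 70*d)
D(170) - n = (98 - 7*170² + 70*170) - 1*(-940) = (98 - 7*28900 + 11900) + 940 = (98 - 202300 + 11900) + 940 = -190302 + 940 = -189362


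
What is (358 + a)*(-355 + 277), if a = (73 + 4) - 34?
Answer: -31278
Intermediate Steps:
a = 43 (a = 77 - 34 = 43)
(358 + a)*(-355 + 277) = (358 + 43)*(-355 + 277) = 401*(-78) = -31278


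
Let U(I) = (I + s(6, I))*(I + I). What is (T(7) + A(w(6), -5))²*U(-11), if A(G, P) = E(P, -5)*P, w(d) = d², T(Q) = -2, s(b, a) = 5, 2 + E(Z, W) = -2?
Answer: 42768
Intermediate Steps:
E(Z, W) = -4 (E(Z, W) = -2 - 2 = -4)
U(I) = 2*I*(5 + I) (U(I) = (I + 5)*(I + I) = (5 + I)*(2*I) = 2*I*(5 + I))
A(G, P) = -4*P
(T(7) + A(w(6), -5))²*U(-11) = (-2 - 4*(-5))²*(2*(-11)*(5 - 11)) = (-2 + 20)²*(2*(-11)*(-6)) = 18²*132 = 324*132 = 42768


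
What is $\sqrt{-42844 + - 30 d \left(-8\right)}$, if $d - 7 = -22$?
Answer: $2 i \sqrt{11611} \approx 215.51 i$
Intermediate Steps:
$d = -15$ ($d = 7 - 22 = -15$)
$\sqrt{-42844 + - 30 d \left(-8\right)} = \sqrt{-42844 + \left(-30\right) \left(-15\right) \left(-8\right)} = \sqrt{-42844 + 450 \left(-8\right)} = \sqrt{-42844 - 3600} = \sqrt{-46444} = 2 i \sqrt{11611}$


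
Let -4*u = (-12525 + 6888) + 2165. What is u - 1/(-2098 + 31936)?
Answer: 25899383/29838 ≈ 868.00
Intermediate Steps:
u = 868 (u = -((-12525 + 6888) + 2165)/4 = -(-5637 + 2165)/4 = -¼*(-3472) = 868)
u - 1/(-2098 + 31936) = 868 - 1/(-2098 + 31936) = 868 - 1/29838 = 25899383/29838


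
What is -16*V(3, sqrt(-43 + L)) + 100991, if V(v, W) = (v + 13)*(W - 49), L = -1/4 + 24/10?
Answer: 113535 - 128*I*sqrt(4085)/5 ≈ 1.1354e+5 - 1636.2*I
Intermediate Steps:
L = 43/20 (L = -1*1/4 + 24*(1/10) = -1/4 + 12/5 = 43/20 ≈ 2.1500)
V(v, W) = (-49 + W)*(13 + v) (V(v, W) = (13 + v)*(-49 + W) = (-49 + W)*(13 + v))
-16*V(3, sqrt(-43 + L)) + 100991 = -16*(-637 - 49*3 + 13*sqrt(-43 + 43/20) + sqrt(-43 + 43/20)*3) + 100991 = -16*(-637 - 147 + 13*sqrt(-817/20) + sqrt(-817/20)*3) + 100991 = -16*(-637 - 147 + 13*(I*sqrt(4085)/10) + (I*sqrt(4085)/10)*3) + 100991 = -16*(-637 - 147 + 13*I*sqrt(4085)/10 + 3*I*sqrt(4085)/10) + 100991 = -16*(-784 + 8*I*sqrt(4085)/5) + 100991 = (12544 - 128*I*sqrt(4085)/5) + 100991 = 113535 - 128*I*sqrt(4085)/5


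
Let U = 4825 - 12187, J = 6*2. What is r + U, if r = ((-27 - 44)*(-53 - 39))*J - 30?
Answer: 70992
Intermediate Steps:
J = 12
U = -7362
r = 78354 (r = ((-27 - 44)*(-53 - 39))*12 - 30 = -71*(-92)*12 - 30 = 6532*12 - 30 = 78384 - 30 = 78354)
r + U = 78354 - 7362 = 70992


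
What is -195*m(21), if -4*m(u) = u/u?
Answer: 195/4 ≈ 48.750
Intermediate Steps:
m(u) = -¼ (m(u) = -u/(4*u) = -¼*1 = -¼)
-195*m(21) = -195*(-¼) = 195/4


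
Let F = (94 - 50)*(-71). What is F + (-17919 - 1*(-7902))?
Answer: -13141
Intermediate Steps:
F = -3124 (F = 44*(-71) = -3124)
F + (-17919 - 1*(-7902)) = -3124 + (-17919 - 1*(-7902)) = -3124 + (-17919 + 7902) = -3124 - 10017 = -13141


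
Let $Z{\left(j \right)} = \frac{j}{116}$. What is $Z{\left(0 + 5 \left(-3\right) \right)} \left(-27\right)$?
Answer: $\frac{405}{116} \approx 3.4914$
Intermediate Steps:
$Z{\left(j \right)} = \frac{j}{116}$ ($Z{\left(j \right)} = j \frac{1}{116} = \frac{j}{116}$)
$Z{\left(0 + 5 \left(-3\right) \right)} \left(-27\right) = \frac{0 + 5 \left(-3\right)}{116} \left(-27\right) = \frac{0 - 15}{116} \left(-27\right) = \frac{1}{116} \left(-15\right) \left(-27\right) = \left(- \frac{15}{116}\right) \left(-27\right) = \frac{405}{116}$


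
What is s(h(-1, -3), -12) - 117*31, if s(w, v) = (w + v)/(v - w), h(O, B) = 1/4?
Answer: -177676/49 ≈ -3626.0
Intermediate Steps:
h(O, B) = ¼
s(w, v) = (v + w)/(v - w)
s(h(-1, -3), -12) - 117*31 = (-12 + ¼)/(-12 - 1*¼) - 117*31 = -47/4/(-12 - ¼) - 3627 = -47/4/(-49/4) - 3627 = -4/49*(-47/4) - 3627 = 47/49 - 3627 = -177676/49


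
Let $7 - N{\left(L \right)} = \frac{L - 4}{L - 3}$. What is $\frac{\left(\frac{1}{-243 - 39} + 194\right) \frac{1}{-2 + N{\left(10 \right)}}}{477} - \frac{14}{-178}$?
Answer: $\frac{61388803}{347180634} \approx 0.17682$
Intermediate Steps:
$N{\left(L \right)} = 7 - \frac{-4 + L}{-3 + L}$ ($N{\left(L \right)} = 7 - \frac{L - 4}{L - 3} = 7 - \frac{-4 + L}{-3 + L}$)
$\frac{\left(\frac{1}{-243 - 39} + 194\right) \frac{1}{-2 + N{\left(10 \right)}}}{477} - \frac{14}{-178} = \frac{\left(\frac{1}{-243 - 39} + 194\right) \frac{1}{-2 + \frac{-17 + 6 \cdot 10}{-3 + 10}}}{477} - \frac{14}{-178} = \frac{\frac{1}{-282} + 194}{-2 + \frac{-17 + 60}{7}} \cdot \frac{1}{477} - - \frac{7}{89} = \frac{- \frac{1}{282} + 194}{-2 + \frac{1}{7} \cdot 43} \cdot \frac{1}{477} + \frac{7}{89} = \frac{54707}{282 \left(-2 + \frac{43}{7}\right)} \frac{1}{477} + \frac{7}{89} = \frac{54707}{282 \cdot \frac{29}{7}} \cdot \frac{1}{477} + \frac{7}{89} = \frac{54707}{282} \cdot \frac{7}{29} \cdot \frac{1}{477} + \frac{7}{89} = \frac{382949}{8178} \cdot \frac{1}{477} + \frac{7}{89} = \frac{382949}{3900906} + \frac{7}{89} = \frac{61388803}{347180634}$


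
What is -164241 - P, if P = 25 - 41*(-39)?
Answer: -165865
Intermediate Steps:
P = 1624 (P = 25 + 1599 = 1624)
-164241 - P = -164241 - 1*1624 = -164241 - 1624 = -165865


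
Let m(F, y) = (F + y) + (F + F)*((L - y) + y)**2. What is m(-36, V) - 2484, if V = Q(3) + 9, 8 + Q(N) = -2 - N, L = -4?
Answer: -3676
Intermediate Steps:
Q(N) = -10 - N (Q(N) = -8 + (-2 - N) = -10 - N)
V = -4 (V = (-10 - 1*3) + 9 = (-10 - 3) + 9 = -13 + 9 = -4)
m(F, y) = y + 33*F (m(F, y) = (F + y) + (F + F)*((-4 - y) + y)**2 = (F + y) + (2*F)*(-4)**2 = (F + y) + (2*F)*16 = (F + y) + 32*F = y + 33*F)
m(-36, V) - 2484 = (-4 + 33*(-36)) - 2484 = (-4 - 1188) - 2484 = -1192 - 2484 = -3676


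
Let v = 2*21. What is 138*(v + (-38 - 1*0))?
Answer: 552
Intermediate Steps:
v = 42
138*(v + (-38 - 1*0)) = 138*(42 + (-38 - 1*0)) = 138*(42 + (-38 + 0)) = 138*(42 - 38) = 138*4 = 552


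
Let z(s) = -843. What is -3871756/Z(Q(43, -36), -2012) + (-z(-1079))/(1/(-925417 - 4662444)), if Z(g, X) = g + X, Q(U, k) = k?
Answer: -2411809245437/512 ≈ -4.7106e+9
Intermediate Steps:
Z(g, X) = X + g
-3871756/Z(Q(43, -36), -2012) + (-z(-1079))/(1/(-925417 - 4662444)) = -3871756/(-2012 - 36) + (-1*(-843))/(1/(-925417 - 4662444)) = -3871756/(-2048) + 843/(1/(-5587861)) = -3871756*(-1/2048) + 843/(-1/5587861) = 967939/512 + 843*(-5587861) = 967939/512 - 4710566823 = -2411809245437/512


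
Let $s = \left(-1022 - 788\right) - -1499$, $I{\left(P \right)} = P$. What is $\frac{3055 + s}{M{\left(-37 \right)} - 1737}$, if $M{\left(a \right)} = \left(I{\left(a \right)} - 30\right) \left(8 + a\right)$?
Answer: $\frac{1372}{103} \approx 13.32$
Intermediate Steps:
$s = -311$ ($s = -1810 + 1499 = -311$)
$M{\left(a \right)} = \left(-30 + a\right) \left(8 + a\right)$ ($M{\left(a \right)} = \left(a - 30\right) \left(8 + a\right) = \left(-30 + a\right) \left(8 + a\right)$)
$\frac{3055 + s}{M{\left(-37 \right)} - 1737} = \frac{3055 - 311}{\left(-240 + \left(-37\right)^{2} - -814\right) - 1737} = \frac{2744}{\left(-240 + 1369 + 814\right) - 1737} = \frac{2744}{1943 - 1737} = \frac{2744}{206} = 2744 \cdot \frac{1}{206} = \frac{1372}{103}$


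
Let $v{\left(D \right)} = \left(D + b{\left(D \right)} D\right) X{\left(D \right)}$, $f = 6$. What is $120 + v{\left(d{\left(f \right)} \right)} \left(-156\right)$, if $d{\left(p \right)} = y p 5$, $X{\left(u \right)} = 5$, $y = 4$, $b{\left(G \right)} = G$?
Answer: $-11325480$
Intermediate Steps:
$d{\left(p \right)} = 20 p$ ($d{\left(p \right)} = 4 p 5 = 20 p$)
$v{\left(D \right)} = 5 D + 5 D^{2}$ ($v{\left(D \right)} = \left(D + D D\right) 5 = \left(D + D^{2}\right) 5 = 5 D + 5 D^{2}$)
$120 + v{\left(d{\left(f \right)} \right)} \left(-156\right) = 120 + 5 \cdot 20 \cdot 6 \left(1 + 20 \cdot 6\right) \left(-156\right) = 120 + 5 \cdot 120 \left(1 + 120\right) \left(-156\right) = 120 + 5 \cdot 120 \cdot 121 \left(-156\right) = 120 + 72600 \left(-156\right) = 120 - 11325600 = -11325480$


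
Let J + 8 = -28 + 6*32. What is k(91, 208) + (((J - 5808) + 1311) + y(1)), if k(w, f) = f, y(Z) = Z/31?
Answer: -128122/31 ≈ -4133.0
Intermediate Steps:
J = 156 (J = -8 + (-28 + 6*32) = -8 + (-28 + 192) = -8 + 164 = 156)
y(Z) = Z/31 (y(Z) = Z*(1/31) = Z/31)
k(91, 208) + (((J - 5808) + 1311) + y(1)) = 208 + (((156 - 5808) + 1311) + (1/31)*1) = 208 + ((-5652 + 1311) + 1/31) = 208 + (-4341 + 1/31) = 208 - 134570/31 = -128122/31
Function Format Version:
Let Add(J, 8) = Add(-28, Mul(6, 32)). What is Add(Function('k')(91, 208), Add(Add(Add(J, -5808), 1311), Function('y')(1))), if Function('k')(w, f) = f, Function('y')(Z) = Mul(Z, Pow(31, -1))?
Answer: Rational(-128122, 31) ≈ -4133.0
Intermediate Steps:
J = 156 (J = Add(-8, Add(-28, Mul(6, 32))) = Add(-8, Add(-28, 192)) = Add(-8, 164) = 156)
Function('y')(Z) = Mul(Rational(1, 31), Z) (Function('y')(Z) = Mul(Z, Rational(1, 31)) = Mul(Rational(1, 31), Z))
Add(Function('k')(91, 208), Add(Add(Add(J, -5808), 1311), Function('y')(1))) = Add(208, Add(Add(Add(156, -5808), 1311), Mul(Rational(1, 31), 1))) = Add(208, Add(Add(-5652, 1311), Rational(1, 31))) = Add(208, Add(-4341, Rational(1, 31))) = Add(208, Rational(-134570, 31)) = Rational(-128122, 31)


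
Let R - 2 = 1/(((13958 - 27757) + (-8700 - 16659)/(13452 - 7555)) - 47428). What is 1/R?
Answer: 361080978/722156059 ≈ 0.50000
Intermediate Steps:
R = 722156059/361080978 (R = 2 + 1/(((13958 - 27757) + (-8700 - 16659)/(13452 - 7555)) - 47428) = 2 + 1/((-13799 - 25359/5897) - 47428) = 2 + 1/(-81398062/5897 - 47428) = 2 + 1/(-361080978/5897) = 2 - 5897/361080978 = 722156059/361080978 ≈ 2.0000)
1/R = 1/(722156059/361080978) = 361080978/722156059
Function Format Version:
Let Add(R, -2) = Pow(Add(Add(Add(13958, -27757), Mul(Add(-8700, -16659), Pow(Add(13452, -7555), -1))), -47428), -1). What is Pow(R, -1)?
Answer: Rational(361080978, 722156059) ≈ 0.50000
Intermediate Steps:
R = Rational(722156059, 361080978) (R = Add(2, Pow(Add(Add(Add(13958, -27757), Mul(Add(-8700, -16659), Pow(Add(13452, -7555), -1))), -47428), -1)) = Add(2, Pow(Add(Add(-13799, Mul(-25359, Pow(5897, -1))), -47428), -1)) = Add(2, Pow(Add(Add(-13799, Mul(-25359, Rational(1, 5897))), -47428), -1)) = Add(2, Pow(Add(Add(-13799, Rational(-25359, 5897)), -47428), -1)) = Add(2, Pow(Add(Rational(-81398062, 5897), -47428), -1)) = Add(2, Pow(Rational(-361080978, 5897), -1)) = Add(2, Rational(-5897, 361080978)) = Rational(722156059, 361080978) ≈ 2.0000)
Pow(R, -1) = Pow(Rational(722156059, 361080978), -1) = Rational(361080978, 722156059)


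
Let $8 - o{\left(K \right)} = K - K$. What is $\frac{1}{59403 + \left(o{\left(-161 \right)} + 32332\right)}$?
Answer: $\frac{1}{91743} \approx 1.09 \cdot 10^{-5}$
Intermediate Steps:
$o{\left(K \right)} = 8$ ($o{\left(K \right)} = 8 - \left(K - K\right) = 8 - 0 = 8 + 0 = 8$)
$\frac{1}{59403 + \left(o{\left(-161 \right)} + 32332\right)} = \frac{1}{59403 + \left(8 + 32332\right)} = \frac{1}{59403 + 32340} = \frac{1}{91743}$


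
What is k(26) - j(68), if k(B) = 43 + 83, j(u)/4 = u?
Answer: -146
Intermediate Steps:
j(u) = 4*u
k(B) = 126
k(26) - j(68) = 126 - 4*68 = 126 - 1*272 = 126 - 272 = -146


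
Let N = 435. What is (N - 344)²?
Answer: 8281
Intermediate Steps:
(N - 344)² = (435 - 344)² = 91² = 8281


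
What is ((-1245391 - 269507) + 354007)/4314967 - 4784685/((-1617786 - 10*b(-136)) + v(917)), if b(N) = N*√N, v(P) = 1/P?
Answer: 25530908249166545738151404/9497297309087825432702807 + 10943618039104800*I*√34/2201012732910315521 ≈ 2.6882 + 0.028992*I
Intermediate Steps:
b(N) = N^(3/2)
((-1245391 - 269507) + 354007)/4314967 - 4784685/((-1617786 - 10*b(-136)) + v(917)) = ((-1245391 - 269507) + 354007)/4314967 - 4784685/((-1617786 - (-2720)*I*√34) + 1/917) = (-1514898 + 354007)*(1/4314967) - 4784685/((-1617786 - (-2720)*I*√34) + 1/917) = -1160891*1/4314967 - 4784685/((-1617786 + 2720*I*√34) + 1/917) = -1160891/4314967 - 4784685/(-1483509761/917 + 2720*I*√34)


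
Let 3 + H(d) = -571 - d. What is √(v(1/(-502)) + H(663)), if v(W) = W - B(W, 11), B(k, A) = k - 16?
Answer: I*√1221 ≈ 34.943*I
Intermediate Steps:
B(k, A) = -16 + k
H(d) = -574 - d (H(d) = -3 + (-571 - d) = -574 - d)
v(W) = 16 (v(W) = W - (-16 + W) = W + (16 - W) = 16)
√(v(1/(-502)) + H(663)) = √(16 + (-574 - 1*663)) = √(16 + (-574 - 663)) = √(16 - 1237) = √(-1221) = I*√1221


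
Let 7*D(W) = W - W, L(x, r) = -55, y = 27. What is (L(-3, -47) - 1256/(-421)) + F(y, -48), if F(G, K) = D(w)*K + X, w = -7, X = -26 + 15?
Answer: -26530/421 ≈ -63.017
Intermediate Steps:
X = -11
D(W) = 0 (D(W) = (W - W)/7 = (1/7)*0 = 0)
F(G, K) = -11 (F(G, K) = 0*K - 11 = 0 - 11 = -11)
(L(-3, -47) - 1256/(-421)) + F(y, -48) = (-55 - 1256/(-421)) - 11 = (-55 - 1256*(-1/421)) - 11 = (-55 + 1256/421) - 11 = -21899/421 - 11 = -26530/421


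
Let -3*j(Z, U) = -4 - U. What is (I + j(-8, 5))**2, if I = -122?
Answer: 14161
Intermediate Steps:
j(Z, U) = 4/3 + U/3 (j(Z, U) = -(-4 - U)/3 = 4/3 + U/3)
(I + j(-8, 5))**2 = (-122 + (4/3 + (1/3)*5))**2 = (-122 + (4/3 + 5/3))**2 = (-122 + 3)**2 = (-119)**2 = 14161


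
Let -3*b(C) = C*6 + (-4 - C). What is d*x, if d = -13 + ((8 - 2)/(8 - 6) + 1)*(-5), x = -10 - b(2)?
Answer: 264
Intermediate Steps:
b(C) = 4/3 - 5*C/3 (b(C) = -(C*6 + (-4 - C))/3 = -(6*C + (-4 - C))/3 = -(-4 + 5*C)/3 = 4/3 - 5*C/3)
x = -8 (x = -10 - (4/3 - 5/3*2) = -10 - (4/3 - 10/3) = -10 - 1*(-2) = -10 + 2 = -8)
d = -33 (d = -13 + (6/2 + 1)*(-5) = -13 + (6*(½) + 1)*(-5) = -13 + (3 + 1)*(-5) = -13 + 4*(-5) = -13 - 20 = -33)
d*x = -33*(-8) = 264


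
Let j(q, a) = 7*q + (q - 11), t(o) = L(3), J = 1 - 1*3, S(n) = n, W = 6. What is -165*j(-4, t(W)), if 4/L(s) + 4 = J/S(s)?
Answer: 7095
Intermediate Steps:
J = -2 (J = 1 - 3 = -2)
L(s) = 4/(-4 - 2/s)
t(o) = -6/7 (t(o) = -2*3/(1 + 2*3) = -2*3/(1 + 6) = -2*3/7 = -2*3*1/7 = -6/7)
j(q, a) = -11 + 8*q (j(q, a) = 7*q + (-11 + q) = -11 + 8*q)
-165*j(-4, t(W)) = -165*(-11 + 8*(-4)) = -165*(-11 - 32) = -165*(-43) = 7095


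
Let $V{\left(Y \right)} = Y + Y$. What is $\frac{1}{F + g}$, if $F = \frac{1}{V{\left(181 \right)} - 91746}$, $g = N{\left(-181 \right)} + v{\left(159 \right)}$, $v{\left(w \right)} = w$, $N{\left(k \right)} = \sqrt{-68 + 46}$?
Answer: $\frac{1327814546120}{211306221083057} - \frac{8351035456 i \sqrt{22}}{211306221083057} \approx 0.0062838 - 0.00018537 i$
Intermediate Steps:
$V{\left(Y \right)} = 2 Y$
$N{\left(k \right)} = i \sqrt{22}$ ($N{\left(k \right)} = \sqrt{-22} = i \sqrt{22}$)
$g = 159 + i \sqrt{22}$ ($g = i \sqrt{22} + 159 = 159 + i \sqrt{22} \approx 159.0 + 4.6904 i$)
$F = - \frac{1}{91384}$ ($F = \frac{1}{2 \cdot 181 - 91746} = \frac{1}{362 - 91746} = \frac{1}{-91384} = - \frac{1}{91384} \approx -1.0943 \cdot 10^{-5}$)
$\frac{1}{F + g} = \frac{1}{- \frac{1}{91384} + \left(159 + i \sqrt{22}\right)} = \frac{1}{\frac{14530055}{91384} + i \sqrt{22}}$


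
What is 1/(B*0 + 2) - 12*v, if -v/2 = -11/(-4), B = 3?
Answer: 133/2 ≈ 66.500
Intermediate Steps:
v = -11/2 (v = -(-22)/(-4) = -(-22)*(-1)/4 = -2*11/4 = -11/2 ≈ -5.5000)
1/(B*0 + 2) - 12*v = 1/(3*0 + 2) - 12*(-11/2) = 1/(0 + 2) + 66 = 1/2 + 66 = ½ + 66 = 133/2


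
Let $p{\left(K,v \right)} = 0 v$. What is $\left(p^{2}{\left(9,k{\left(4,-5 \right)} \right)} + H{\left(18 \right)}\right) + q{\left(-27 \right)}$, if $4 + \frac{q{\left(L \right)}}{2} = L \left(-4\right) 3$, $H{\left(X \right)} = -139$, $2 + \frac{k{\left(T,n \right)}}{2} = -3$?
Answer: $501$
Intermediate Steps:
$k{\left(T,n \right)} = -10$ ($k{\left(T,n \right)} = -4 + 2 \left(-3\right) = -4 - 6 = -10$)
$p{\left(K,v \right)} = 0$
$q{\left(L \right)} = -8 - 24 L$ ($q{\left(L \right)} = -8 + 2 L \left(-4\right) 3 = -8 + 2 - 4 L 3 = -8 + 2 \left(- 12 L\right) = -8 - 24 L$)
$\left(p^{2}{\left(9,k{\left(4,-5 \right)} \right)} + H{\left(18 \right)}\right) + q{\left(-27 \right)} = \left(0^{2} - 139\right) - -640 = \left(0 - 139\right) + \left(-8 + 648\right) = -139 + 640 = 501$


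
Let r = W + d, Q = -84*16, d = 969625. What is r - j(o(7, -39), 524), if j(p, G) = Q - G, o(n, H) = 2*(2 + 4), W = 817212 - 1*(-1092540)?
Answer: 2881245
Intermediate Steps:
W = 1909752 (W = 817212 + 1092540 = 1909752)
Q = -1344
o(n, H) = 12 (o(n, H) = 2*6 = 12)
j(p, G) = -1344 - G
r = 2879377 (r = 1909752 + 969625 = 2879377)
r - j(o(7, -39), 524) = 2879377 - (-1344 - 1*524) = 2879377 - (-1344 - 524) = 2879377 - 1*(-1868) = 2879377 + 1868 = 2881245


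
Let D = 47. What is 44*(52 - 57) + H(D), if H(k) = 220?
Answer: 0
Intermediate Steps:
44*(52 - 57) + H(D) = 44*(52 - 57) + 220 = 44*(-5) + 220 = -220 + 220 = 0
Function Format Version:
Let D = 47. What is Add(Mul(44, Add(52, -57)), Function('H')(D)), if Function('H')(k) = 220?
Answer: 0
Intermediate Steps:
Add(Mul(44, Add(52, -57)), Function('H')(D)) = Add(Mul(44, Add(52, -57)), 220) = Add(Mul(44, -5), 220) = Add(-220, 220) = 0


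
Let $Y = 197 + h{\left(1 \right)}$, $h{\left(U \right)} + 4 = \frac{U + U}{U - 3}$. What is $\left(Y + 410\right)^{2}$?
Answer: $362404$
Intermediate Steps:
$h{\left(U \right)} = -4 + \frac{2 U}{-3 + U}$ ($h{\left(U \right)} = -4 + \frac{U + U}{U - 3} = -4 + \frac{2 U}{-3 + U}$)
$Y = 192$ ($Y = 197 + \frac{2 \left(6 - 1\right)}{-3 + 1} = 197 + \frac{2 \left(6 - 1\right)}{-2} = 197 + 2 \left(- \frac{1}{2}\right) 5 = 197 - 5 = 192$)
$\left(Y + 410\right)^{2} = \left(192 + 410\right)^{2} = 602^{2} = 362404$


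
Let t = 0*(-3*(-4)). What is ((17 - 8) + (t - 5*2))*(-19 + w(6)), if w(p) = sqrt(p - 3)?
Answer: 19 - sqrt(3) ≈ 17.268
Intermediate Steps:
t = 0 (t = 0*12 = 0)
w(p) = sqrt(-3 + p)
((17 - 8) + (t - 5*2))*(-19 + w(6)) = ((17 - 8) + (0 - 5*2))*(-19 + sqrt(-3 + 6)) = (9 + (0 - 10))*(-19 + sqrt(3)) = (9 - 10)*(-19 + sqrt(3)) = -(-19 + sqrt(3)) = 19 - sqrt(3)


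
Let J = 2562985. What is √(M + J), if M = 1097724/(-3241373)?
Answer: √93176455326950917/190669 ≈ 1600.9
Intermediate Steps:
M = -64572/190669 (M = 1097724*(-1/3241373) = -64572/190669 ≈ -0.33866)
√(M + J) = √(-64572/190669 + 2562985) = √(488681722393/190669) = √93176455326950917/190669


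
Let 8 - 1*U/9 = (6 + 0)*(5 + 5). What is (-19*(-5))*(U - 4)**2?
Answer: 21164480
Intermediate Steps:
U = -468 (U = 72 - 9*(6 + 0)*(5 + 5) = 72 - 54*10 = 72 - 9*60 = 72 - 540 = -468)
(-19*(-5))*(U - 4)**2 = (-19*(-5))*(-468 - 4)**2 = 95*(-472)**2 = 95*222784 = 21164480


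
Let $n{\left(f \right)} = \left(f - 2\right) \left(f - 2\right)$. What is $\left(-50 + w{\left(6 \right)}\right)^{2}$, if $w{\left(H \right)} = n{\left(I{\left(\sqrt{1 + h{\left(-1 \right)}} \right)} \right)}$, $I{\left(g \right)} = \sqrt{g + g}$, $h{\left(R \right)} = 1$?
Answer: $\left(50 - \left(2 - 2^{\frac{3}{4}}\right)^{2}\right)^{2} \approx 2489.9$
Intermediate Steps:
$I{\left(g \right)} = \sqrt{2} \sqrt{g}$ ($I{\left(g \right)} = \sqrt{2 g} = \sqrt{2} \sqrt{g}$)
$n{\left(f \right)} = \left(-2 + f\right)^{2}$ ($n{\left(f \right)} = \left(-2 + f\right) \left(-2 + f\right) = \left(-2 + f\right)^{2}$)
$w{\left(H \right)} = \left(-2 + 2^{\frac{3}{4}}\right)^{2}$ ($w{\left(H \right)} = \left(-2 + \sqrt{2} \sqrt{\sqrt{1 + 1}}\right)^{2} = \left(-2 + \sqrt{2} \sqrt{\sqrt{2}}\right)^{2} = \left(-2 + \sqrt{2} \sqrt[4]{2}\right)^{2} = \left(-2 + 2^{\frac{3}{4}}\right)^{2}$)
$\left(-50 + w{\left(6 \right)}\right)^{2} = \left(-50 + \left(2 - 2^{\frac{3}{4}}\right)^{2}\right)^{2}$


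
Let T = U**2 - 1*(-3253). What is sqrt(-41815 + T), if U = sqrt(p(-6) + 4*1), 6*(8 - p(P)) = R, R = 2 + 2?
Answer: 2*I*sqrt(86739)/3 ≈ 196.34*I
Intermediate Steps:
R = 4
p(P) = 22/3 (p(P) = 8 - 1/6*4 = 8 - 2/3 = 22/3)
U = sqrt(102)/3 (U = sqrt(22/3 + 4*1) = sqrt(22/3 + 4) = sqrt(34/3) = sqrt(102)/3 ≈ 3.3665)
T = 9793/3 (T = (sqrt(102)/3)**2 - 1*(-3253) = 34/3 + 3253 = 9793/3 ≈ 3264.3)
sqrt(-41815 + T) = sqrt(-41815 + 9793/3) = sqrt(-115652/3) = 2*I*sqrt(86739)/3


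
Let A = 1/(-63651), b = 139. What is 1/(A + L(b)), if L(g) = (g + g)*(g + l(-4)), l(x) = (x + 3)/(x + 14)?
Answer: 318255/12289162216 ≈ 2.5897e-5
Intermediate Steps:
A = -1/63651 ≈ -1.5711e-5
l(x) = (3 + x)/(14 + x)
L(g) = 2*g*(-1/10 + g) (L(g) = (g + g)*(g + (3 - 4)/(14 - 4)) = (2*g)*(g - 1/10) = (2*g)*(-1/10 + g) = 2*g*(-1/10 + g))
1/(A + L(b)) = 1/(-1/63651 + (1/5)*139*(-1 + 10*139)) = 1/(-1/63651 + (1/5)*139*(-1 + 1390)) = 1/(-1/63651 + (1/5)*139*1389) = 1/(-1/63651 + 193071/5) = 1/(12289162216/318255) = 318255/12289162216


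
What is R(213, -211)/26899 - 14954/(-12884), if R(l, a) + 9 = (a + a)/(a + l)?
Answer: 199706583/173283358 ≈ 1.1525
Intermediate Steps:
R(l, a) = -9 + 2*a/(a + l) (R(l, a) = -9 + (a + a)/(a + l) = -9 + (2*a)/(a + l) = -9 + 2*a/(a + l))
R(213, -211)/26899 - 14954/(-12884) = ((-9*213 - 7*(-211))/(-211 + 213))/26899 - 14954/(-12884) = ((-1917 + 1477)/2)*(1/26899) - 14954*(-1/12884) = ((1/2)*(-440))*(1/26899) + 7477/6442 = -220*1/26899 + 7477/6442 = -220/26899 + 7477/6442 = 199706583/173283358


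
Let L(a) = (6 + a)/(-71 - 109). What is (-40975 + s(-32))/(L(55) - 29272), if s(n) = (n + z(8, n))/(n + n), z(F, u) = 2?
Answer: 59003325/42152168 ≈ 1.3998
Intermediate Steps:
s(n) = (2 + n)/(2*n) (s(n) = (n + 2)/(n + n) = (2 + n)/((2*n)) = (2 + n)*(1/(2*n)) = (2 + n)/(2*n))
L(a) = -1/30 - a/180 (L(a) = (6 + a)/(-180) = (6 + a)*(-1/180) = -1/30 - a/180)
(-40975 + s(-32))/(L(55) - 29272) = (-40975 + (½)*(2 - 32)/(-32))/((-1/30 - 1/180*55) - 29272) = (-40975 + (½)*(-1/32)*(-30))/((-1/30 - 11/36) - 29272) = (-40975 + 15/32)/(-61/180 - 29272) = -1311185/(32*(-5269021/180)) = -1311185/32*(-180/5269021) = 59003325/42152168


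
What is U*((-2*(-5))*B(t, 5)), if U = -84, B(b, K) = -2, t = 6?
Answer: 1680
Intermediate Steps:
U*((-2*(-5))*B(t, 5)) = -84*(-2*(-5))*(-2) = -840*(-2) = -84*(-20) = 1680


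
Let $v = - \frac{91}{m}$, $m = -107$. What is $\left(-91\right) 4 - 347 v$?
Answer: $- \frac{70525}{107} \approx -659.11$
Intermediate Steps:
$v = \frac{91}{107}$ ($v = - \frac{91}{-107} = \left(-91\right) \left(- \frac{1}{107}\right) = \frac{91}{107} \approx 0.85047$)
$\left(-91\right) 4 - 347 v = \left(-91\right) 4 - \frac{31577}{107} = -364 - \frac{31577}{107} = - \frac{70525}{107}$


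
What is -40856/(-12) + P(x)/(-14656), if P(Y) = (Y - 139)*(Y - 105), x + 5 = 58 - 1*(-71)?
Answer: 149697239/43968 ≈ 3404.7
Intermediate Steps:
x = 124 (x = -5 + (58 - 1*(-71)) = -5 + (58 + 71) = -5 + 129 = 124)
P(Y) = (-139 + Y)*(-105 + Y)
-40856/(-12) + P(x)/(-14656) = -40856/(-12) + (14595 + 124² - 244*124)/(-14656) = -40856*(-1/12) + (14595 + 15376 - 30256)*(-1/14656) = 10214/3 - 285*(-1/14656) = 10214/3 + 285/14656 = 149697239/43968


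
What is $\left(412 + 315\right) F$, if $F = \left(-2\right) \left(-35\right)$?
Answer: $50890$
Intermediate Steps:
$F = 70$
$\left(412 + 315\right) F = \left(412 + 315\right) 70 = 727 \cdot 70 = 50890$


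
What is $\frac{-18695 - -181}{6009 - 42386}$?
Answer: $\frac{18514}{36377} \approx 0.50895$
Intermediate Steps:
$\frac{-18695 - -181}{6009 - 42386} = \frac{-18695 + 181}{-36377} = \left(-18514\right) \left(- \frac{1}{36377}\right) = \frac{18514}{36377}$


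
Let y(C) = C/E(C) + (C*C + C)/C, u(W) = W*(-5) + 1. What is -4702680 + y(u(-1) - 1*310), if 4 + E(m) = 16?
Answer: -14109025/3 ≈ -4.7030e+6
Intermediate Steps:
u(W) = 1 - 5*W (u(W) = -5*W + 1 = 1 - 5*W)
E(m) = 12 (E(m) = -4 + 16 = 12)
y(C) = C/12 + (C + C²)/C (y(C) = C/12 + (C*C + C)/C = C*(1/12) + (C² + C)/C = C/12 + (C + C²)/C)
-4702680 + y(u(-1) - 1*310) = -4702680 + (1 + 13*((1 - 5*(-1)) - 1*310)/12) = -4702680 + (1 + 13*((1 + 5) - 310)/12) = -4702680 + (1 + 13*(6 - 310)/12) = -4702680 + (1 + (13/12)*(-304)) = -4702680 + (1 - 988/3) = -4702680 - 985/3 = -14109025/3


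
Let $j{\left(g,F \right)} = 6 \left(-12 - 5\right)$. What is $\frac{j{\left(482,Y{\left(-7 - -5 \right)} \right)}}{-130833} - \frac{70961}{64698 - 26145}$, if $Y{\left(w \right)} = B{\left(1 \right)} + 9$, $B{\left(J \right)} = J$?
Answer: $- \frac{1031123123}{560444961} \approx -1.8398$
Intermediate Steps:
$Y{\left(w \right)} = 10$ ($Y{\left(w \right)} = 1 + 9 = 10$)
$j{\left(g,F \right)} = -102$ ($j{\left(g,F \right)} = 6 \left(-17\right) = -102$)
$\frac{j{\left(482,Y{\left(-7 - -5 \right)} \right)}}{-130833} - \frac{70961}{64698 - 26145} = - \frac{102}{-130833} - \frac{70961}{64698 - 26145} = \left(-102\right) \left(- \frac{1}{130833}\right) - \frac{70961}{64698 - 26145} = \frac{34}{43611} - \frac{70961}{38553} = - \frac{1031123123}{560444961}$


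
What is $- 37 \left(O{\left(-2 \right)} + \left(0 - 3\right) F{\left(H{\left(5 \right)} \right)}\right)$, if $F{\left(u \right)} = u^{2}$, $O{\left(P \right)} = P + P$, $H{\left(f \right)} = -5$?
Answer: $2923$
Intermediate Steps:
$O{\left(P \right)} = 2 P$
$- 37 \left(O{\left(-2 \right)} + \left(0 - 3\right) F{\left(H{\left(5 \right)} \right)}\right) = - 37 \left(2 \left(-2\right) + \left(0 - 3\right) \left(-5\right)^{2}\right) = - 37 \left(-4 - 75\right) = \left(-37\right) \left(-79\right) = 2923$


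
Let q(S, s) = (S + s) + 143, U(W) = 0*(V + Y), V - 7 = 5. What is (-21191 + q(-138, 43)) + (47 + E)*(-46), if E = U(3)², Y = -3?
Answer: -23305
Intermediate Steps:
V = 12 (V = 7 + 5 = 12)
U(W) = 0 (U(W) = 0*(12 - 3) = 0*9 = 0)
E = 0 (E = 0² = 0)
q(S, s) = 143 + S + s
(-21191 + q(-138, 43)) + (47 + E)*(-46) = (-21191 + (143 - 138 + 43)) + (47 + 0)*(-46) = (-21191 + 48) + 47*(-46) = -21143 - 2162 = -23305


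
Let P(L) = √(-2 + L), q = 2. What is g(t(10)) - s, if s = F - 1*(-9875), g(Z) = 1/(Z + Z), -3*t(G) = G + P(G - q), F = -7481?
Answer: -225051/94 + 3*√6/188 ≈ -2394.1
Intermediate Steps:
t(G) = -G/3 - √(-4 + G)/3 (t(G) = -(G + √(-2 + (G - 1*2)))/3 = -(G + √(-2 + (G - 2)))/3 = -(G + √(-2 + (-2 + G)))/3 = -(G + √(-4 + G))/3 = -G/3 - √(-4 + G)/3)
g(Z) = 1/(2*Z)
s = 2394 (s = -7481 - 1*(-9875) = -7481 + 9875 = 2394)
g(t(10)) - s = 1/(2*(-⅓*10 - √(-4 + 10)/3)) - 1*2394 = 1/(2*(-10/3 - √6/3)) - 2394 = -2394 + 1/(2*(-10/3 - √6/3))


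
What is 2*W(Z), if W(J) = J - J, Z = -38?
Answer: 0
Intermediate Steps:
W(J) = 0
2*W(Z) = 2*0 = 0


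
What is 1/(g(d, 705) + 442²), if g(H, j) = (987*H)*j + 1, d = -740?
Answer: -1/514722535 ≈ -1.9428e-9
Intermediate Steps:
g(H, j) = 1 + 987*H*j (g(H, j) = 987*H*j + 1 = 1 + 987*H*j)
1/(g(d, 705) + 442²) = 1/((1 + 987*(-740)*705) + 442²) = 1/((1 - 514917900) + 195364) = 1/(-514917899 + 195364) = 1/(-514722535) = -1/514722535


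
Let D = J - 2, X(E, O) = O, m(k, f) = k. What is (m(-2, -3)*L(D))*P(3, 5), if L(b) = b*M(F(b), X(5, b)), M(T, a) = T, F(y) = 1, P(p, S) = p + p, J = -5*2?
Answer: 144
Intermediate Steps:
J = -10
P(p, S) = 2*p
D = -12 (D = -10 - 2 = -12)
L(b) = b (L(b) = b*1 = b)
(m(-2, -3)*L(D))*P(3, 5) = (-2*(-12))*(2*3) = 24*6 = 144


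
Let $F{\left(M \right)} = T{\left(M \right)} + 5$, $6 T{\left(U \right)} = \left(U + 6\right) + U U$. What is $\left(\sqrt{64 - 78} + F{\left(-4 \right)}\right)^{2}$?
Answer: $\left(8 + i \sqrt{14}\right)^{2} \approx 50.0 + 59.867 i$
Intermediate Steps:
$T{\left(U \right)} = 1 + \frac{U}{6} + \frac{U^{2}}{6}$ ($T{\left(U \right)} = \frac{\left(U + 6\right) + U U}{6} = \frac{\left(6 + U\right) + U^{2}}{6} = \frac{6 + U + U^{2}}{6} = 1 + \frac{U}{6} + \frac{U^{2}}{6}$)
$F{\left(M \right)} = 6 + \frac{M}{6} + \frac{M^{2}}{6}$ ($F{\left(M \right)} = \left(1 + \frac{M}{6} + \frac{M^{2}}{6}\right) + 5 = 6 + \frac{M}{6} + \frac{M^{2}}{6}$)
$\left(\sqrt{64 - 78} + F{\left(-4 \right)}\right)^{2} = \left(\sqrt{64 - 78} + \left(6 + \frac{1}{6} \left(-4\right) + \frac{\left(-4\right)^{2}}{6}\right)\right)^{2} = \left(\sqrt{-14} + \left(6 - \frac{2}{3} + \frac{1}{6} \cdot 16\right)\right)^{2} = \left(i \sqrt{14} + \left(6 - \frac{2}{3} + \frac{8}{3}\right)\right)^{2} = \left(i \sqrt{14} + 8\right)^{2} = \left(8 + i \sqrt{14}\right)^{2}$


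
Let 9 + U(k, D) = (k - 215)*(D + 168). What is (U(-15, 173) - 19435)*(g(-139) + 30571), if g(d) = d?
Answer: -2978501568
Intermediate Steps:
U(k, D) = -9 + (-215 + k)*(168 + D) (U(k, D) = -9 + (k - 215)*(D + 168) = -9 + (-215 + k)*(168 + D))
(U(-15, 173) - 19435)*(g(-139) + 30571) = ((-36129 - 215*173 + 168*(-15) + 173*(-15)) - 19435)*(-139 + 30571) = ((-36129 - 37195 - 2520 - 2595) - 19435)*30432 = (-78439 - 19435)*30432 = -97874*30432 = -2978501568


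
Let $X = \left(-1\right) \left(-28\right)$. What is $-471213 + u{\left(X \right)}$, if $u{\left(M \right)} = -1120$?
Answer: $-472333$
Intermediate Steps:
$X = 28$
$-471213 + u{\left(X \right)} = -471213 - 1120 = -472333$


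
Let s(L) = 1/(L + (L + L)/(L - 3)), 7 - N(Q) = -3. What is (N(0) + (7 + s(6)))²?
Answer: 29241/100 ≈ 292.41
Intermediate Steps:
N(Q) = 10 (N(Q) = 7 - 1*(-3) = 7 + 3 = 10)
s(L) = 1/(L + 2*L/(-3 + L)) (s(L) = 1/(L + (2*L)/(-3 + L)) = 1/(L + 2*L/(-3 + L)))
(N(0) + (7 + s(6)))² = (10 + (7 + (-3 + 6)/(6*(-1 + 6))))² = (10 + (7 + (⅙)*3/5))² = (10 + (7 + (⅙)*(⅕)*3))² = (10 + (7 + ⅒))² = (10 + 71/10)² = (171/10)² = 29241/100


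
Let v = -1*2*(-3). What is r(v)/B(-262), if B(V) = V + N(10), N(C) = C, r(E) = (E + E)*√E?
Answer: -√6/21 ≈ -0.11664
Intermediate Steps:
v = 6 (v = -2*(-3) = 6)
r(E) = 2*E^(3/2) (r(E) = (2*E)*√E = 2*E^(3/2))
B(V) = 10 + V (B(V) = V + 10 = 10 + V)
r(v)/B(-262) = (2*6^(3/2))/(10 - 262) = (2*(6*√6))/(-252) = (12*√6)*(-1/252) = -√6/21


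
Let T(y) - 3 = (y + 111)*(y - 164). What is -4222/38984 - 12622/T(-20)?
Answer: 210687773/326315572 ≈ 0.64566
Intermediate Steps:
T(y) = 3 + (-164 + y)*(111 + y) (T(y) = 3 + (y + 111)*(y - 164) = 3 + (111 + y)*(-164 + y) = 3 + (-164 + y)*(111 + y))
-4222/38984 - 12622/T(-20) = -4222/38984 - 12622/(-18201 + (-20)² - 53*(-20)) = -4222*1/38984 - 12622/(-18201 + 400 + 1060) = -2111/19492 - 12622/(-16741) = -2111/19492 - 12622*(-1/16741) = -2111/19492 + 12622/16741 = 210687773/326315572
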